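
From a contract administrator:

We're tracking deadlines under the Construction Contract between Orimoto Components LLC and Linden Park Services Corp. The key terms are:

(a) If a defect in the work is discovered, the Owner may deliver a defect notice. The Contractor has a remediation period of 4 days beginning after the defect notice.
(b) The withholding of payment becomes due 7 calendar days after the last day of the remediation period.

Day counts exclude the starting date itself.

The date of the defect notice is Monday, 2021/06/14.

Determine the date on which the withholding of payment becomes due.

Adding 4 calendar days to 2021/06/14 gives 2021/06/18, which is the last day of the remediation period.
The date on which the withholding of payment becomes due: 7 calendar days after 2021/06/18 is 2021/06/25.

2021/06/25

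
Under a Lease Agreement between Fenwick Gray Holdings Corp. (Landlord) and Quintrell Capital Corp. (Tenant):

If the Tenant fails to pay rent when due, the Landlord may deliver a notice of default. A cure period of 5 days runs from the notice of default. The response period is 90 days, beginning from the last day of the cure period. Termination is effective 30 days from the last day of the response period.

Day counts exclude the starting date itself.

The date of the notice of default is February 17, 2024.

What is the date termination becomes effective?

The last day of the cure period: 5 calendar days after February 17, 2024 is February 22, 2024.
The last day of the response period: 90 calendar days after February 22, 2024 is May 22, 2024.
Adding 30 calendar days to May 22, 2024 gives June 21, 2024, which is the date termination becomes effective.

June 21, 2024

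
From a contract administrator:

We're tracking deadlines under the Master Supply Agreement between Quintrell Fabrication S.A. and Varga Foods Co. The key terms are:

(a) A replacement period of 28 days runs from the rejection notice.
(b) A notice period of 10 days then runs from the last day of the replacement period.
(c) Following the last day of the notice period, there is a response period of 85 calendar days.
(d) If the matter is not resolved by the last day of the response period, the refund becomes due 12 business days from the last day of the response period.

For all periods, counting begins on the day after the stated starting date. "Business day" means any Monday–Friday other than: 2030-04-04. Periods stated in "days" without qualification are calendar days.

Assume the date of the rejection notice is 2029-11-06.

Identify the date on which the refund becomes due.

The last day of the replacement period: 2029-11-06 + 28 days = 2029-12-04.
The last day of the notice period: 10 calendar days after 2029-12-04 is 2029-12-14.
The last day of the response period: 2029-12-14 + 85 days = 2030-03-09.
The date on which the refund becomes due: 12 business days after Saturday, 2030-03-09, skipping weekends — Mar 11, Mar 12, Mar 13, Mar 14, …, Mar 22, Mar 25, Mar 26 — lands on Tuesday, 2030-03-26.

2030-03-26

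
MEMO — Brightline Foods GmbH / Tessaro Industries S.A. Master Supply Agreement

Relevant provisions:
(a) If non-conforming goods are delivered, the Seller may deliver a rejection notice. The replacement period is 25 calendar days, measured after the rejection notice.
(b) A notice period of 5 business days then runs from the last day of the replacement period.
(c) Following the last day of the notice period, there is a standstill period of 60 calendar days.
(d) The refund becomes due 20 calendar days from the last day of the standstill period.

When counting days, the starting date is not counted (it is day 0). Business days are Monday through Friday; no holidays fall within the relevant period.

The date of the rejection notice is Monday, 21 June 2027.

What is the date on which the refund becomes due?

11 October 2027

The last day of the replacement period: 21 June 2027 + 25 days = 16 July 2027.
The last day of the notice period: 5 business days after Friday, 16 July 2027, skipping weekends — Jul 19, Jul 20, Jul 21, Jul 22, Jul 23 — lands on Friday, 23 July 2027.
Adding 60 calendar days to 23 July 2027 gives 21 September 2027, which is the last day of the standstill period.
The date on which the refund becomes due: 20 calendar days after 21 September 2027 is 11 October 2027.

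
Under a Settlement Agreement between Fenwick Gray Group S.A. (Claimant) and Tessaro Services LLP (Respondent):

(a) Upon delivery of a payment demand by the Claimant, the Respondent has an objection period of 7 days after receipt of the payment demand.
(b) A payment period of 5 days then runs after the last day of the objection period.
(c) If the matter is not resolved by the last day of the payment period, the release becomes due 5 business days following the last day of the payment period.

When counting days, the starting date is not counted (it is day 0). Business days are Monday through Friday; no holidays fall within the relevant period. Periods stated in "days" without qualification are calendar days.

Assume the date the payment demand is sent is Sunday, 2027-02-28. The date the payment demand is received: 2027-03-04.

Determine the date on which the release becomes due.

The last day of the objection period: 2027-03-04 + 7 days = 2027-03-11.
The last day of the payment period: 2027-03-11 + 5 days = 2027-03-16.
The date on which the release becomes due: 5 business days after Tuesday, 2027-03-16, skipping weekends — Mar 17, Mar 18, Mar 19, Mar 22, Mar 23 — lands on Tuesday, 2027-03-23.

2027-03-23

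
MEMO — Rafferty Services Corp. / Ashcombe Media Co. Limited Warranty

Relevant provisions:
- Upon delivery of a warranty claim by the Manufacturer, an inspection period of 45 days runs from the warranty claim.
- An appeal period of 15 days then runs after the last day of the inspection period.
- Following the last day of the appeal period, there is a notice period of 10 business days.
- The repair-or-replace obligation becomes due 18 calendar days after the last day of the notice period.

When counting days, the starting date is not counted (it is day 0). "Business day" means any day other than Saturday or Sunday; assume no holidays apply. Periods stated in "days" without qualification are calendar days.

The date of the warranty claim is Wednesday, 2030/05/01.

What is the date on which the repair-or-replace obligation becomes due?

2030/07/30

Adding 45 calendar days to 2030/05/01 gives 2030/06/15, which is the last day of the inspection period.
Adding 15 calendar days to 2030/06/15 gives 2030/06/30, which is the last day of the appeal period.
The last day of the notice period: counting 10 business days from Sunday, 2030/06/30 (Jul 1, Jul 2, Jul 3, Jul 4, Jul 5, Jul 8, Jul 9, Jul 10, Jul 11, Jul 12, skipping weekends) reaches Friday, 2030/07/12.
The date on which the repair-or-replace obligation becomes due: 18 calendar days after 2030/07/12 is 2030/07/30.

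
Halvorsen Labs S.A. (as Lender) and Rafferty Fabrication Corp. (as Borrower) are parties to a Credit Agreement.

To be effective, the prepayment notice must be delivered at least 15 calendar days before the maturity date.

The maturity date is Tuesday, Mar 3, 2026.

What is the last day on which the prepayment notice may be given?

Feb 16, 2026

Counting back 15 calendar days from Mar 3, 2026 gives Feb 16, 2026.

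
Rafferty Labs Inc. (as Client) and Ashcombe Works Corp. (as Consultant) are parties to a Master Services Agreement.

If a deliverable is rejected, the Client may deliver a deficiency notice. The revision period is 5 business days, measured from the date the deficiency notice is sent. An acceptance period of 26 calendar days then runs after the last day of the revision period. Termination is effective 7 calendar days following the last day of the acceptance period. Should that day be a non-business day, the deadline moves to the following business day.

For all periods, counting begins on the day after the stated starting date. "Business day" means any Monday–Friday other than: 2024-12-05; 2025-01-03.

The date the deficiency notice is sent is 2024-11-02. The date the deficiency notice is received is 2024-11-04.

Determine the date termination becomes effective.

The last day of the revision period: 5 business days after Saturday, 2024-11-02, skipping weekends — Nov 4, Nov 5, Nov 6, Nov 7, Nov 8 — lands on Friday, 2024-11-08.
The last day of the acceptance period: 26 calendar days after 2024-11-08 is 2024-12-04.
Adding 7 calendar days to 2024-12-04 gives 2024-12-11, which is the date termination becomes effective. 2024-12-11 is a Wednesday and is not a listed holiday, so no roll-forward applies.

2024-12-11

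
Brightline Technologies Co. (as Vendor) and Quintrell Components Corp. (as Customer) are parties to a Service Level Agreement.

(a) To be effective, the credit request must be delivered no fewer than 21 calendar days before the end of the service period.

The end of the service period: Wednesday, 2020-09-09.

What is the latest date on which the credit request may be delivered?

2020-09-09 minus 21 days is 2020-08-19.

2020-08-19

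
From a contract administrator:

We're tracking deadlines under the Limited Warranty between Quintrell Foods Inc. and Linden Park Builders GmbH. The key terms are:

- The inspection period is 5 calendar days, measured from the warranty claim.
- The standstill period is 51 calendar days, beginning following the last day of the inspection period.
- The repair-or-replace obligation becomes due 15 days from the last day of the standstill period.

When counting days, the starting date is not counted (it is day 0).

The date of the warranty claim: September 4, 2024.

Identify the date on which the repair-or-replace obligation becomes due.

The last day of the inspection period: 5 calendar days after September 4, 2024 is September 9, 2024.
Adding 51 calendar days to September 9, 2024 gives October 30, 2024, which is the last day of the standstill period.
The date on which the repair-or-replace obligation becomes due: October 30, 2024 + 15 days = November 14, 2024.

November 14, 2024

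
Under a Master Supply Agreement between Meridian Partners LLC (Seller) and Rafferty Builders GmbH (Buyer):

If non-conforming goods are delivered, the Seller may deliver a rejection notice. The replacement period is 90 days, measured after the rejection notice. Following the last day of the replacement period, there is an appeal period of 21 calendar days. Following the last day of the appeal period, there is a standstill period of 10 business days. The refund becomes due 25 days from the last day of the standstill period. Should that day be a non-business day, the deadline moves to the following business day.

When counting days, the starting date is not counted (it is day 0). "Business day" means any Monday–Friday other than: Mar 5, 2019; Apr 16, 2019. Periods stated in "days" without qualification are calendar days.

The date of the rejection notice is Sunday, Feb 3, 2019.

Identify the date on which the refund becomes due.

The last day of the replacement period: 90 calendar days after Feb 3, 2019 is May 4, 2019.
Adding 21 calendar days to May 4, 2019 gives May 25, 2019, which is the last day of the appeal period.
The last day of the standstill period: counting 10 business days from Saturday, May 25, 2019 (May 27, May 28, May 29, May 30, May 31, Jun 3, Jun 4, Jun 5, Jun 6, Jun 7, skipping weekends) reaches Friday, Jun 7, 2019.
The date on which the refund becomes due: 25 calendar days after Jun 7, 2019 is Jul 2, 2019. Jul 2, 2019 is a Tuesday and is not a listed holiday, so no roll-forward applies.

Jul 2, 2019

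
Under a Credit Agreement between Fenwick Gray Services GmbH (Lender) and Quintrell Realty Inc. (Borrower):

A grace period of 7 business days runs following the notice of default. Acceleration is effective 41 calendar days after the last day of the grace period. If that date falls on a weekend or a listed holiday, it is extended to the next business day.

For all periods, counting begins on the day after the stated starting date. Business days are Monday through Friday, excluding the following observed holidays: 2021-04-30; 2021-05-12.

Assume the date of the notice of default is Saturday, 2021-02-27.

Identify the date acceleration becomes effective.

The last day of the grace period: 7 business days after Saturday, 2021-02-27, skipping weekends — Mar 1, Mar 2, Mar 3, Mar 4, Mar 5, Mar 8, Mar 9 — lands on Tuesday, 2021-03-09.
The date acceleration becomes effective: 41 calendar days after 2021-03-09 is 2021-04-19. 2021-04-19 is a Monday and is not a listed holiday, so no roll-forward applies.

2021-04-19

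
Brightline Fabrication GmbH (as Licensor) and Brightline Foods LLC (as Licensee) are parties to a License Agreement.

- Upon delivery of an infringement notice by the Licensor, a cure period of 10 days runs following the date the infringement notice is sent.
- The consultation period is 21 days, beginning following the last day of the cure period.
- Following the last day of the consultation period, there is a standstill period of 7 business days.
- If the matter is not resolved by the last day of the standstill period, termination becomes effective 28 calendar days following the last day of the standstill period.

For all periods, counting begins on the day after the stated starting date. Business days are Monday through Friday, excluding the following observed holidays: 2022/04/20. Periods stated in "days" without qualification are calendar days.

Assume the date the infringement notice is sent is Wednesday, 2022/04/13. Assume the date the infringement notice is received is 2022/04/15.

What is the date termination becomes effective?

The last day of the cure period: 2022/04/13 + 10 days = 2022/04/23.
The last day of the consultation period: 2022/04/23 + 21 days = 2022/05/14.
The last day of the standstill period: counting 7 business days from Saturday, 2022/05/14 (May 16, May 17, May 18, May 19, May 20, May 23, May 24, skipping weekends) reaches Tuesday, 2022/05/24.
The date termination becomes effective: 2022/05/24 + 28 days = 2022/06/21.

2022/06/21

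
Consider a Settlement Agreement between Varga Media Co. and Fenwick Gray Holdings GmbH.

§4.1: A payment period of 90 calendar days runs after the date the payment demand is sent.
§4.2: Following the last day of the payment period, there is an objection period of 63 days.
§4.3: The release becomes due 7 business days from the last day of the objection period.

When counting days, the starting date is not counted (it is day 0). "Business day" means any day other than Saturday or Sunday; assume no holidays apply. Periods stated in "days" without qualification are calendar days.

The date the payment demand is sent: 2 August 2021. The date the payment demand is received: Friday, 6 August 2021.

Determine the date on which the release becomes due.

The last day of the payment period: 90 calendar days after 2 August 2021 is 31 October 2021.
The last day of the objection period: 31 October 2021 + 63 days = 2 January 2022.
From Sunday, 2 January 2022, 7 business days (Jan 3, Jan 4, Jan 5, Jan 6, Jan 7, Jan 10, Jan 11, skipping weekends) brings us to Tuesday, 11 January 2022, which is the date on which the release becomes due.

11 January 2022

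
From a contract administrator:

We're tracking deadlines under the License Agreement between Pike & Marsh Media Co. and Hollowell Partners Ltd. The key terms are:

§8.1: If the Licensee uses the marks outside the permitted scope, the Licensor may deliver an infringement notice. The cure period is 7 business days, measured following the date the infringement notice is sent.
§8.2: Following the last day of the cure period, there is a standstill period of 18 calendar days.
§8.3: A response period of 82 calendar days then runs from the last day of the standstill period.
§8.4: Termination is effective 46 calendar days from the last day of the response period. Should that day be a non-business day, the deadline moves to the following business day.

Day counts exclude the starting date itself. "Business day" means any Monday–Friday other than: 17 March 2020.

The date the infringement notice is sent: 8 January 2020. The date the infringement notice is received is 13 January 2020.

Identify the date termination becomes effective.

11 June 2020

The last day of the cure period: 7 business days after Wednesday, 8 January 2020, skipping weekends — Jan 9, Jan 10, Jan 13, Jan 14, Jan 15, Jan 16, Jan 17 — lands on Friday, 17 January 2020.
The last day of the standstill period: 18 calendar days after 17 January 2020 is 4 February 2020.
Adding 82 calendar days to 4 February 2020 gives 26 April 2020, which is the last day of the response period.
Adding 46 calendar days to 26 April 2020 gives 11 June 2020, which is the date termination becomes effective. 11 June 2020 is a Thursday and is not a listed holiday, so no roll-forward applies.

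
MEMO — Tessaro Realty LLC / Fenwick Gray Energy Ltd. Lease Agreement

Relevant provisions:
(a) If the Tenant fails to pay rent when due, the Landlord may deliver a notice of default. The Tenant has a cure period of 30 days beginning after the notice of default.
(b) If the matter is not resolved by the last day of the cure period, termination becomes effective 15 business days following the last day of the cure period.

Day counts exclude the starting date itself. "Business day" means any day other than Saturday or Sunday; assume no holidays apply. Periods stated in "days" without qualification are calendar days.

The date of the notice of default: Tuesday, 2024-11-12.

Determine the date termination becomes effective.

Adding 30 calendar days to 2024-11-12 gives 2024-12-12, which is the last day of the cure period.
The date termination becomes effective: 15 business days after Thursday, 2024-12-12, skipping weekends — Dec 13, Dec 16, Dec 17, Dec 18, …, Dec 31, Jan 1, Jan 2 — lands on Thursday, 2025-01-02.

2025-01-02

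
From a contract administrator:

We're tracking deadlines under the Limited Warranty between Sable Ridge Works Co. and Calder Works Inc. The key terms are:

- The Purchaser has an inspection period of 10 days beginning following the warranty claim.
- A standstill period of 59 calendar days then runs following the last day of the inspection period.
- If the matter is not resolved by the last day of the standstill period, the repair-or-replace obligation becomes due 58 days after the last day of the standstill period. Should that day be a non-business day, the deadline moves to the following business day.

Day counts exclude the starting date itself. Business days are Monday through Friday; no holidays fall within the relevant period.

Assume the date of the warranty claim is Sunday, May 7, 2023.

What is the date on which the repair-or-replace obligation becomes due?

The last day of the inspection period: May 7, 2023 + 10 days = May 17, 2023.
The last day of the standstill period: 59 calendar days after May 17, 2023 is Jul 15, 2023.
The date on which the repair-or-replace obligation becomes due: 58 calendar days after Jul 15, 2023 is Sep 11, 2023. Sep 11, 2023 is a Monday, so no roll-forward applies.

Sep 11, 2023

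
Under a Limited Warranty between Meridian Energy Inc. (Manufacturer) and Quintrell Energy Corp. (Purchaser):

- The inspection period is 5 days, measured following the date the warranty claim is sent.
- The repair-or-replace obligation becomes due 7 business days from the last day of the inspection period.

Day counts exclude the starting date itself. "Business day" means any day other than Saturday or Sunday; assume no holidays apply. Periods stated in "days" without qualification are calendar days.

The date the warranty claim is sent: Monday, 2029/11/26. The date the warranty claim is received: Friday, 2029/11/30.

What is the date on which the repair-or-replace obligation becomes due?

Adding 5 calendar days to 2029/11/26 gives 2029/12/01, which is the last day of the inspection period.
The date on which the repair-or-replace obligation becomes due: counting 7 business days from Saturday, 2029/12/01 (Dec 3, Dec 4, Dec 5, Dec 6, Dec 7, Dec 10, Dec 11, skipping weekends) reaches Tuesday, 2029/12/11.

2029/12/11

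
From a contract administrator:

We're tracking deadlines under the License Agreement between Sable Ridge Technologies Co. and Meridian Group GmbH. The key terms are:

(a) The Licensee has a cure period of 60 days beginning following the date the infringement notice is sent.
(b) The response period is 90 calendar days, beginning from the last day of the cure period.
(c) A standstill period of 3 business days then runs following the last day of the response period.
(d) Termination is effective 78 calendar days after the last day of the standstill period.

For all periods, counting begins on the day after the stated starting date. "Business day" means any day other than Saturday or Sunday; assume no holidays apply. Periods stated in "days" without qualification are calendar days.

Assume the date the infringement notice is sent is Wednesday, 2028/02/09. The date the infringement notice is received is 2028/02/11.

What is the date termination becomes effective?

The last day of the cure period: 2028/02/09 + 60 days = 2028/04/09.
Adding 90 calendar days to 2028/04/09 gives 2028/07/08, which is the last day of the response period.
The last day of the standstill period: counting 3 business days from Saturday, 2028/07/08 (Jul 10, Jul 11, Jul 12, skipping weekends) reaches Wednesday, 2028/07/12.
The date termination becomes effective: 78 calendar days after 2028/07/12 is 2028/09/28.

2028/09/28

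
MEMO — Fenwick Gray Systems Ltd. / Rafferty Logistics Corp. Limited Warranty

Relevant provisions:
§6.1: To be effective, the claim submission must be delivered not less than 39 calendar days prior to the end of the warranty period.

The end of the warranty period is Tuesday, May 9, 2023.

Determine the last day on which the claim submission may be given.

Mar 31, 2023

May 9, 2023 minus 39 days is Mar 31, 2023.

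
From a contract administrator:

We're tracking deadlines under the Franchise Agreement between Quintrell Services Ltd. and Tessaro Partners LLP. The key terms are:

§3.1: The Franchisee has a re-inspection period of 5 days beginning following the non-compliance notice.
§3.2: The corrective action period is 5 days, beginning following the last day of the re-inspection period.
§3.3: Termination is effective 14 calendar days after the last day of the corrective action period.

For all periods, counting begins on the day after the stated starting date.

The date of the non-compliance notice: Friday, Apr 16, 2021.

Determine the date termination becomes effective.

The last day of the re-inspection period: 5 calendar days after Apr 16, 2021 is Apr 21, 2021.
The last day of the corrective action period: 5 calendar days after Apr 21, 2021 is Apr 26, 2021.
Adding 14 calendar days to Apr 26, 2021 gives May 10, 2021, which is the date termination becomes effective.

May 10, 2021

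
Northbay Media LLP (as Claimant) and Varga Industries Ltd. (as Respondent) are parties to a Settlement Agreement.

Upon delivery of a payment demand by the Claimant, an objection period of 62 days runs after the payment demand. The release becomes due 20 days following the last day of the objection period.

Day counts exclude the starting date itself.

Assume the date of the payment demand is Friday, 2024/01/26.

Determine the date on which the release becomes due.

The last day of the objection period: 2024/01/26 + 62 days = 2024/03/28.
The date on which the release becomes due: 20 calendar days after 2024/03/28 is 2024/04/17.

2024/04/17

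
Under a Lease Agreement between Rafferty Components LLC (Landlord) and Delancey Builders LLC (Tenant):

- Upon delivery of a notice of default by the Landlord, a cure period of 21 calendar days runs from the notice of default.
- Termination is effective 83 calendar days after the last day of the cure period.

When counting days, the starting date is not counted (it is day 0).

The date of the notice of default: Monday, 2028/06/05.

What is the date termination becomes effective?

2028/09/17

The last day of the cure period: 2028/06/05 + 21 days = 2028/06/26.
The date termination becomes effective: 2028/06/26 + 83 days = 2028/09/17.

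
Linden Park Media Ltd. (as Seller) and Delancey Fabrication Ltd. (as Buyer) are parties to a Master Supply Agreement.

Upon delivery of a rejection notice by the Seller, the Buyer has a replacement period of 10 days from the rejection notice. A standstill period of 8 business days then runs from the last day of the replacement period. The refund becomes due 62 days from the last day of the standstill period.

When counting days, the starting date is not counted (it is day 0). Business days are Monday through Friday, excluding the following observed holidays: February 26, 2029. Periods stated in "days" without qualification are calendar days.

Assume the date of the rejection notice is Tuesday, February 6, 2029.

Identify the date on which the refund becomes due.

May 2, 2029

The last day of the replacement period: February 6, 2029 + 10 days = February 16, 2029.
From Friday, February 16, 2029, 8 business days (Feb 19, Feb 20, Feb 21, Feb 22, Feb 23, Feb 27, Feb 28, Mar 1, skipping weekends and the listed holiday on Feb 26) brings us to Thursday, March 1, 2029, which is the last day of the standstill period.
The date on which the refund becomes due: 62 calendar days after March 1, 2029 is May 2, 2029.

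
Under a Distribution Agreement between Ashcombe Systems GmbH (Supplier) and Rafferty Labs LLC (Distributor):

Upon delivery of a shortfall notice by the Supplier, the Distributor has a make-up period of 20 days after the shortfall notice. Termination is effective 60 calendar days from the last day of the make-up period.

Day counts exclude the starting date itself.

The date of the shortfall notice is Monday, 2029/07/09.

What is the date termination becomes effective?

Adding 20 calendar days to 2029/07/09 gives 2029/07/29, which is the last day of the make-up period.
The date termination becomes effective: 2029/07/29 + 60 days = 2029/09/27.

2029/09/27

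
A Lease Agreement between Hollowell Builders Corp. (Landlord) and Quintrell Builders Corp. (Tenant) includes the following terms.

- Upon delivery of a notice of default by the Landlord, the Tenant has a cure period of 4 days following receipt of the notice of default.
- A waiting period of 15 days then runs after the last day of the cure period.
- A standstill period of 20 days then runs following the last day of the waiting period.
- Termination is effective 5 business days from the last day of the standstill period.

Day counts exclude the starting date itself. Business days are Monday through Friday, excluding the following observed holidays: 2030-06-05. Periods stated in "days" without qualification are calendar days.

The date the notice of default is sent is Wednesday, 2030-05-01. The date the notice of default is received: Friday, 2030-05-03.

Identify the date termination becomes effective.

2030-06-18

The last day of the cure period: 4 calendar days after 2030-05-03 is 2030-05-07.
The last day of the waiting period: 2030-05-07 + 15 days = 2030-05-22.
Adding 20 calendar days to 2030-05-22 gives 2030-06-11, which is the last day of the standstill period.
The date termination becomes effective: 5 business days after Tuesday, 2030-06-11, skipping weekends — Jun 12, Jun 13, Jun 14, Jun 17, Jun 18 — lands on Tuesday, 2030-06-18.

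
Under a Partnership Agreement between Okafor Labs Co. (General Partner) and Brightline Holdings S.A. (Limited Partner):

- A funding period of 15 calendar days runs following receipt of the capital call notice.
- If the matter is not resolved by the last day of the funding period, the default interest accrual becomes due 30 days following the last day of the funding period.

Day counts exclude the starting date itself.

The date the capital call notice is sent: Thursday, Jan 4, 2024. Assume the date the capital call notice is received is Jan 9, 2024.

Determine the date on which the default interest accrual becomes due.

Adding 15 calendar days to Jan 9, 2024 gives Jan 24, 2024, which is the last day of the funding period.
The date on which the default interest accrual becomes due: Jan 24, 2024 + 30 days = Feb 23, 2024.

Feb 23, 2024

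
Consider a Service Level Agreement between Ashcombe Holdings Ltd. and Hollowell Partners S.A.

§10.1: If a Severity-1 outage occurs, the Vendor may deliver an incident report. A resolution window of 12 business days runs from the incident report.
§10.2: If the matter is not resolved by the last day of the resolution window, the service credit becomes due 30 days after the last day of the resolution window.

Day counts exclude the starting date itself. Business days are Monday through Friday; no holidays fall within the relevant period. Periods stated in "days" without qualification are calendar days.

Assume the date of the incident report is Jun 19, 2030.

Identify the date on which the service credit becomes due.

Aug 4, 2030

The last day of the resolution window: counting 12 business days from Wednesday, Jun 19, 2030 (Jun 20, Jun 21, Jun 24, Jun 25, …, Jul 3, Jul 4, Jul 5, skipping weekends) reaches Friday, Jul 5, 2030.
Adding 30 calendar days to Jul 5, 2030 gives Aug 4, 2030, which is the date on which the service credit becomes due.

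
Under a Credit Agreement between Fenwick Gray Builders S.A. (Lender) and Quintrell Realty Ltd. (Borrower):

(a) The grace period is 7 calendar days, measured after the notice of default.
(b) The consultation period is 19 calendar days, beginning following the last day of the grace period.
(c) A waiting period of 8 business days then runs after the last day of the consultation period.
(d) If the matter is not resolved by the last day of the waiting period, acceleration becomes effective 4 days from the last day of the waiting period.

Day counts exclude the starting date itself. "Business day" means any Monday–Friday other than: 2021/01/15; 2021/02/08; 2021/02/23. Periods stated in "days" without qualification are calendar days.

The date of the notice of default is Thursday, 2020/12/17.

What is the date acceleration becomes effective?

2021/01/29

Adding 7 calendar days to 2020/12/17 gives 2020/12/24, which is the last day of the grace period.
The last day of the consultation period: 19 calendar days after 2020/12/24 is 2021/01/12.
The last day of the waiting period: counting 8 business days from Tuesday, 2021/01/12 (Jan 13, Jan 14, Jan 18, Jan 19, Jan 20, Jan 21, Jan 22, Jan 25, skipping weekends and the listed holiday on Jan 15) reaches Monday, 2021/01/25.
Adding 4 calendar days to 2021/01/25 gives 2021/01/29, which is the date acceleration becomes effective.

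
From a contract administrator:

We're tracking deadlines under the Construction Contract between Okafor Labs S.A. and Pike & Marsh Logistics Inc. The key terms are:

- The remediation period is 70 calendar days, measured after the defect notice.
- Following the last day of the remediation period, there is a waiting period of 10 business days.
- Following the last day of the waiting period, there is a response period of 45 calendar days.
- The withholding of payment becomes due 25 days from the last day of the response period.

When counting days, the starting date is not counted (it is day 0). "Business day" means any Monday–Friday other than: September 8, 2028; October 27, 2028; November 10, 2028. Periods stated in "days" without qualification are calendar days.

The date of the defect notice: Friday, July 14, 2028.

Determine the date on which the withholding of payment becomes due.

December 15, 2028

The last day of the remediation period: 70 calendar days after July 14, 2028 is September 22, 2028.
The last day of the waiting period: 10 business days after Friday, September 22, 2028, skipping weekends — Sep 25, Sep 26, Sep 27, Sep 28, Sep 29, Oct 2, Oct 3, Oct 4, Oct 5, Oct 6 — lands on Friday, October 6, 2028.
Adding 45 calendar days to October 6, 2028 gives November 20, 2028, which is the last day of the response period.
The date on which the withholding of payment becomes due: November 20, 2028 + 25 days = December 15, 2028.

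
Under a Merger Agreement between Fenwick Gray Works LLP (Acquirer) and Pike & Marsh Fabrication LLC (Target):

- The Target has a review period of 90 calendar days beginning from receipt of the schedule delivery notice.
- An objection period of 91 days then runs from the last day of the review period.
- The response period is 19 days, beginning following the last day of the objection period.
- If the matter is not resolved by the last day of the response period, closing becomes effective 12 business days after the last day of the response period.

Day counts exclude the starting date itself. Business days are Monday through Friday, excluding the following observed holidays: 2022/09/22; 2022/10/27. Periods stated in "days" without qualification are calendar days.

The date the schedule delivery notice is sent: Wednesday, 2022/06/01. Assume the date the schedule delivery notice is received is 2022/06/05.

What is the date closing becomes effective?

Adding 90 calendar days to 2022/06/05 gives 2022/09/03, which is the last day of the review period.
The last day of the objection period: 91 calendar days after 2022/09/03 is 2022/12/03.
The last day of the response period: 2022/12/03 + 19 days = 2022/12/22.
From Thursday, 2022/12/22, 12 business days (Dec 23, Dec 26, Dec 27, Dec 28, …, Jan 5, Jan 6, Jan 9, skipping weekends) brings us to Monday, 2023/01/09, which is the date closing becomes effective.

2023/01/09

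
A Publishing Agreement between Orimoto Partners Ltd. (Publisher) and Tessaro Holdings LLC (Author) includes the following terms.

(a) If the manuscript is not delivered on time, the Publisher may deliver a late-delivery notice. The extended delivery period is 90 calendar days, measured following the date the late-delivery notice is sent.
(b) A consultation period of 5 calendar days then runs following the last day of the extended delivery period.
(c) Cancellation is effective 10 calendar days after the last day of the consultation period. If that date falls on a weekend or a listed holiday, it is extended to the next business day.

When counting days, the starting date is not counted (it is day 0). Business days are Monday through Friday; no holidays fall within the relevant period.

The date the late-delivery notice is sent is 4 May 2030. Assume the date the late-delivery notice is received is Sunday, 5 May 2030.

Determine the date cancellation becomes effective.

19 August 2030

The last day of the extended delivery period: 4 May 2030 + 90 days = 2 August 2030.
The last day of the consultation period: 5 calendar days after 2 August 2030 is 7 August 2030.
The date cancellation becomes effective: 7 August 2030 + 10 days = 17 August 2030. That falls on a Saturday, so it rolls to the next business day, Monday, 19 August 2030.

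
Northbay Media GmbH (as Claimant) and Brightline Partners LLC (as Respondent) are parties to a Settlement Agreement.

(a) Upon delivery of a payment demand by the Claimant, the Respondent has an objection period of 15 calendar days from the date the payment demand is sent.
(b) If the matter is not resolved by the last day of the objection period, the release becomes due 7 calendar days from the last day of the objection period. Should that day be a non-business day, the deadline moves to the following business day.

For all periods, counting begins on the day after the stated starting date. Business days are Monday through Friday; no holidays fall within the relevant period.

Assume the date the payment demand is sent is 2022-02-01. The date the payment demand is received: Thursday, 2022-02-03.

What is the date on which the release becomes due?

The last day of the objection period: 15 calendar days after 2022-02-01 is 2022-02-16.
The date on which the release becomes due: 2022-02-16 + 7 days = 2022-02-23. 2022-02-23 is a Wednesday, so no roll-forward applies.

2022-02-23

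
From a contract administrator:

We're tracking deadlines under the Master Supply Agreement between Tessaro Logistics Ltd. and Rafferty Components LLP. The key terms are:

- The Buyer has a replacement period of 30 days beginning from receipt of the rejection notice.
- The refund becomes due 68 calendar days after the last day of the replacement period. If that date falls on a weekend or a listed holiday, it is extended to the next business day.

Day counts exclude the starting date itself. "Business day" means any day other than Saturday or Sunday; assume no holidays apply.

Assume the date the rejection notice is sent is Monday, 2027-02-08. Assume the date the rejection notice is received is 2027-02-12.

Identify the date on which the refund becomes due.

The last day of the replacement period: 30 calendar days after 2027-02-12 is 2027-03-14.
The date on which the refund becomes due: 2027-03-14 + 68 days = 2027-05-21. 2027-05-21 is a Friday, so no roll-forward applies.

2027-05-21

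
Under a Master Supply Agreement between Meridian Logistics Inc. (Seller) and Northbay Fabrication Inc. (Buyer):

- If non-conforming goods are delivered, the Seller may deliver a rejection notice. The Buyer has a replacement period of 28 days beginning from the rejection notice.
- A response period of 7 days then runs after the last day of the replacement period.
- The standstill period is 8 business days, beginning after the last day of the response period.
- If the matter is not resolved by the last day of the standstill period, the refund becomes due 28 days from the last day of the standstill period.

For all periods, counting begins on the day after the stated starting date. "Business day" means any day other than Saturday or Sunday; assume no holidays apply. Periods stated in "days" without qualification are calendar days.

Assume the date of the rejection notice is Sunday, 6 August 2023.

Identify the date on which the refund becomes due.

18 October 2023

The last day of the replacement period: 28 calendar days after 6 August 2023 is 3 September 2023.
Adding 7 calendar days to 3 September 2023 gives 10 September 2023, which is the last day of the response period.
From Sunday, 10 September 2023, 8 business days (Sep 11, Sep 12, Sep 13, Sep 14, Sep 15, Sep 18, Sep 19, Sep 20, skipping weekends) brings us to Wednesday, 20 September 2023, which is the last day of the standstill period.
Adding 28 calendar days to 20 September 2023 gives 18 October 2023, which is the date on which the refund becomes due.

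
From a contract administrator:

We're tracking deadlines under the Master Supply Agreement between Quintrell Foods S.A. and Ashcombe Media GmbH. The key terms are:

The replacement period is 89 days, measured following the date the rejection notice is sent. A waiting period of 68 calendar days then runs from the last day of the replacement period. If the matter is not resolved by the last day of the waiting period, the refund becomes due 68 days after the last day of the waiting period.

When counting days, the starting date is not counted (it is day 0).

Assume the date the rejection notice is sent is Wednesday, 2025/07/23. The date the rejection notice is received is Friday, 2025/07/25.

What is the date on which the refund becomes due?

The last day of the replacement period: 89 calendar days after 2025/07/23 is 2025/10/20.
Adding 68 calendar days to 2025/10/20 gives 2025/12/27, which is the last day of the waiting period.
Adding 68 calendar days to 2025/12/27 gives 2026/03/05, which is the date on which the refund becomes due.

2026/03/05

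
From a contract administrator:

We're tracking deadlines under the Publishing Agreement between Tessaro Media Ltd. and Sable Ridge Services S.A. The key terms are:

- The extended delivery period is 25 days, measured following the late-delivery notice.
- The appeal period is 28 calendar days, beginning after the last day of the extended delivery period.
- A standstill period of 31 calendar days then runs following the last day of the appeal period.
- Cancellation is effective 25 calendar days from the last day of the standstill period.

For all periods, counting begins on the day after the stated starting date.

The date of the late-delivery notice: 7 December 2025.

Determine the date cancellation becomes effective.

Adding 25 calendar days to 7 December 2025 gives 1 January 2026, which is the last day of the extended delivery period.
Adding 28 calendar days to 1 January 2026 gives 29 January 2026, which is the last day of the appeal period.
The last day of the standstill period: 31 calendar days after 29 January 2026 is 1 March 2026.
Adding 25 calendar days to 1 March 2026 gives 26 March 2026, which is the date cancellation becomes effective.

26 March 2026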